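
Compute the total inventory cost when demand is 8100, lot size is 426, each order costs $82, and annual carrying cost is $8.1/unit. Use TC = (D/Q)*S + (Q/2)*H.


TC = 8100/426 * 82 + 426/2 * 8.1

$3284.45


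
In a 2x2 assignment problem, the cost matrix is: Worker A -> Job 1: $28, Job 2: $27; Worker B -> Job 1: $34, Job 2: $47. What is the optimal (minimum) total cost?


Option 1: A->1 + B->2 = $28 + $47 = $75
Option 2: A->2 + B->1 = $27 + $34 = $61
Min cost = min($75, $61) = $61

$61


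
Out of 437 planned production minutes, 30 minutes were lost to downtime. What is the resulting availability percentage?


Formula: Availability = (Planned Time - Downtime) / Planned Time * 100
Uptime = 437 - 30 = 407 min
Availability = 407 / 437 * 100 = 93.1%

93.1%


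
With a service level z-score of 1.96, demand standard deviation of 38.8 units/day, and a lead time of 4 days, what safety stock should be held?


Formula: SS = z * sigma_d * sqrt(LT)
sqrt(LT) = sqrt(4) = 2.0
SS = 1.96 * 38.8 * 2.0
SS = 152.1 units

152.1 units


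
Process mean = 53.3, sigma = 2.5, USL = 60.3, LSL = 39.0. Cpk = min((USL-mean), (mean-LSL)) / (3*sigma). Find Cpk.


Cpu = (60.3 - 53.3) / (3 * 2.5) = 0.93
Cpl = (53.3 - 39.0) / (3 * 2.5) = 1.91
Cpk = min(0.93, 1.91) = 0.93

0.93


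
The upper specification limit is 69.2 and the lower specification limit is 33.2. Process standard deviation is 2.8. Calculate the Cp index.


Cp = (69.2 - 33.2) / (6 * 2.8)

2.14


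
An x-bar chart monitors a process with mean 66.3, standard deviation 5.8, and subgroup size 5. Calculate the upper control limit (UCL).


UCL = 66.3 + 3 * 5.8 / sqrt(5)

74.08


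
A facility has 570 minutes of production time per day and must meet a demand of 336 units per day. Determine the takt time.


Formula: Takt Time = Available Production Time / Customer Demand
Takt = 570 min/day / 336 units/day
Takt = 1.7 min/unit

1.7 min/unit


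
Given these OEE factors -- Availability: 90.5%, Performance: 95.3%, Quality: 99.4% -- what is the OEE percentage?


Formula: OEE = Availability * Performance * Quality / 10000
A * P = 90.5% * 95.3% / 100 = 86.25%
OEE = 86.25% * 99.4% / 100 = 85.7%

85.7%


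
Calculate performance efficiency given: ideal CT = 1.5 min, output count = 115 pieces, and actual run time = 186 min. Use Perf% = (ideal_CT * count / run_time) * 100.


Formula: Performance = (Ideal CT * Total Count) / Run Time * 100
Ideal output time = 1.5 * 115 = 172.5 min
Performance = 172.5 / 186 * 100 = 92.7%

92.7%


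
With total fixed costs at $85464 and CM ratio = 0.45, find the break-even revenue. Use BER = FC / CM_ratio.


Formula: BER = Fixed Costs / Contribution Margin Ratio
BER = $85464 / 0.45
BER = $189920.00 (to the nearest cent)

$189920.00


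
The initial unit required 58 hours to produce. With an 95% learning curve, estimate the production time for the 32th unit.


Formula: T_n = T_1 * (learning_rate)^(log2(n)) where learning_rate = rate/100
Doublings = log2(32) = 5
T_n = 58 * 0.95^5
T_n = 58 * 0.7738 = 44.9 hours

44.9 hours


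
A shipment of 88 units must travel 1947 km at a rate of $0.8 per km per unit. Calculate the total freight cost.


TC = dist * cost * units = 1947 * 0.8 * 88 = $137068.80

$137068.80


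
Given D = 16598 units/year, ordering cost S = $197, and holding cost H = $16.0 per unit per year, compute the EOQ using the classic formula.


Formula: EOQ = sqrt(2 * D * S / H)
Numerator: 2 * 16598 * 197 = 6539612
2DS/H = 6539612 / 16.0 = 408725.8
EOQ = sqrt(408725.8) = 639.3 units

639.3 units


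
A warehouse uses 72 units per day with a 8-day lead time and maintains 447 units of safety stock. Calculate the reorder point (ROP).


Formula: ROP = (Daily Demand * Lead Time) + Safety Stock
Demand during lead time = 72 * 8 = 576 units
ROP = 576 + 447 = 1023 units

1023 units


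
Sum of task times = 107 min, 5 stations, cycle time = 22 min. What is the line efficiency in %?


Formula: Efficiency = Sum of Task Times / (N_stations * CT) * 100
Total station capacity = 5 stations * 22 min = 110 min
Efficiency = 107 / 110 * 100 = 97.3%

97.3%


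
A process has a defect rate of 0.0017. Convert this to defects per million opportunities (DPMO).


DPMO = defect_rate * 1000000 = 0.0017 * 1000000

1700


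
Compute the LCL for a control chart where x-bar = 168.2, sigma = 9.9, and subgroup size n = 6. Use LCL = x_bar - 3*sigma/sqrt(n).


LCL = 168.2 - 3 * 9.9 / sqrt(6)

156.08


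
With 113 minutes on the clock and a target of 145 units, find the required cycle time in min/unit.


Formula: CT = Available Time / Number of Units
CT = 113 min / 145 units
CT = 0.78 min/unit

0.78 min/unit


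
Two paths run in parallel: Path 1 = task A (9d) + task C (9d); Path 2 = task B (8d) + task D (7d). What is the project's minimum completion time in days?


Path 1 = 9 + 9 = 18 days
Path 2 = 8 + 7 = 15 days
Duration = max(18, 15) = 18 days

18 days


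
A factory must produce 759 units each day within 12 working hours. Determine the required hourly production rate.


Formula: Production Rate = Daily Demand / Available Hours
Rate = 759 units/day / 12 hours/day
Rate = 63.3 units/hour

63.3 units/hour


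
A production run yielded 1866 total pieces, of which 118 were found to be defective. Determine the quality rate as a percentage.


Formula: Quality Rate = Good Pieces / Total Pieces * 100
Good pieces = 1866 - 118 = 1748
QR = 1748 / 1866 * 100 = 93.7%

93.7%


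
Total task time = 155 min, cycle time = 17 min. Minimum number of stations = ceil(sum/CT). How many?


Formula: N_min = ceil(Sum of Task Times / Cycle Time)
N_min = ceil(155 min / 17 min) = ceil(9.1176)
N_min = 10 stations

10


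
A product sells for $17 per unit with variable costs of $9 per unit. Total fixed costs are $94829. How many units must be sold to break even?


Formula: BEQ = Fixed Costs / (Price - Variable Cost)
Contribution margin = $17 - $9 = $8/unit
BEQ = ceil($94829 / $8/unit) = ceil(11853.62) = 11854 units

11854 units


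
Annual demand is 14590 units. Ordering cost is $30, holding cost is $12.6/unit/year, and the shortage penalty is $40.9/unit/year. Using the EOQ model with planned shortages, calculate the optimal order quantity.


Formula: EOQ* = sqrt(2DS/H) * sqrt((H+P)/P)
Base EOQ = sqrt(2*14590*30/12.6) = 263.58 units
Correction = sqrt((12.6+40.9)/40.9) = 1.14371
EOQ* = 263.58 * 1.14371 = 301.5 units

301.5 units


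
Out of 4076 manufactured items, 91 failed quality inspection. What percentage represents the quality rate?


Formula: Quality Rate = Good Pieces / Total Pieces * 100
Good pieces = 4076 - 91 = 3985
QR = 3985 / 4076 * 100 = 97.8%

97.8%


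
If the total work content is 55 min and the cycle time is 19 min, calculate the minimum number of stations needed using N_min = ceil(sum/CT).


Formula: N_min = ceil(Sum of Task Times / Cycle Time)
N_min = ceil(55 min / 19 min) = ceil(2.8947)
N_min = 3 stations

3


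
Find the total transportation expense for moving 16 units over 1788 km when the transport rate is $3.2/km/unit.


TC = dist * cost * units = 1788 * 3.2 * 16 = $91545.60

$91545.60


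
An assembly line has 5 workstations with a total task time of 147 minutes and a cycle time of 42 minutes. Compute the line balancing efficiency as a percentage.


Formula: Efficiency = Sum of Task Times / (N_stations * CT) * 100
Total station capacity = 5 stations * 42 min = 210 min
Efficiency = 147 / 210 * 100 = 70.0%

70.0%


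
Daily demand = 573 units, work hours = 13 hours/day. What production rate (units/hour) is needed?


Formula: Production Rate = Daily Demand / Available Hours
Rate = 573 units/day / 13 hours/day
Rate = 44.1 units/hour

44.1 units/hour


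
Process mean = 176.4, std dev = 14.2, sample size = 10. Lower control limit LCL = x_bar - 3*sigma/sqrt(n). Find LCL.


LCL = 176.4 - 3 * 14.2 / sqrt(10)

162.93


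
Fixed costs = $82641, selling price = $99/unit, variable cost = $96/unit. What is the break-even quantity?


Formula: BEQ = Fixed Costs / (Price - Variable Cost)
Contribution margin = $99 - $96 = $3/unit
BEQ = ceil($82641 / $3/unit) = ceil(27547.0) = 27547 units

27547 units


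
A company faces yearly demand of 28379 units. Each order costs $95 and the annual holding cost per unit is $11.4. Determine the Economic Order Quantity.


Formula: EOQ = sqrt(2 * D * S / H)
Numerator: 2 * 28379 * 95 = 5392010
2DS/H = 5392010 / 11.4 = 472983.3
EOQ = sqrt(472983.3) = 687.7 units

687.7 units


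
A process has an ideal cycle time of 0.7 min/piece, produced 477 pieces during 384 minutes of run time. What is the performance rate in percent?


Formula: Performance = (Ideal CT * Total Count) / Run Time * 100
Ideal output time = 0.7 * 477 = 333.9 min
Performance = 333.9 / 384 * 100 = 87.0%

87.0%


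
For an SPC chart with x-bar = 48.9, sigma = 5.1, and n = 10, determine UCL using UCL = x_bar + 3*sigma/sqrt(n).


UCL = 48.9 + 3 * 5.1 / sqrt(10)

53.74


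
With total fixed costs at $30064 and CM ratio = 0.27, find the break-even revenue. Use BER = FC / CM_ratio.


Formula: BER = Fixed Costs / Contribution Margin Ratio
BER = $30064 / 0.27
BER = $111348.15 (to the nearest cent)

$111348.15


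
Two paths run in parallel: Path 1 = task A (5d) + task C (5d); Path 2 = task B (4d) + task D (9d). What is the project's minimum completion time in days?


Path 1 = 5 + 5 = 10 days
Path 2 = 4 + 9 = 13 days
Duration = max(10, 13) = 13 days

13 days


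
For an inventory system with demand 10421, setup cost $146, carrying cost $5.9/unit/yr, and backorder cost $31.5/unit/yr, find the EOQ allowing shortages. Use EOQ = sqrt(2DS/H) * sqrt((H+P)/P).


Formula: EOQ* = sqrt(2DS/H) * sqrt((H+P)/P)
Base EOQ = sqrt(2*10421*146/5.9) = 718.16 units
Correction = sqrt((5.9+31.5)/31.5) = 1.08963
EOQ* = 718.16 * 1.08963 = 782.5 units

782.5 units


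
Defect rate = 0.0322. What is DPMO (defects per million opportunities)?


DPMO = defect_rate * 1000000 = 0.0322 * 1000000

32200


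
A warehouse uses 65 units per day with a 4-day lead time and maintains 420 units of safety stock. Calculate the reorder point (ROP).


Formula: ROP = (Daily Demand * Lead Time) + Safety Stock
Demand during lead time = 65 * 4 = 260 units
ROP = 260 + 420 = 680 units

680 units


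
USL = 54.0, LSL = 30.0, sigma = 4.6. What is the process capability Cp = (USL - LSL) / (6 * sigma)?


Cp = (54.0 - 30.0) / (6 * 4.6)

0.87


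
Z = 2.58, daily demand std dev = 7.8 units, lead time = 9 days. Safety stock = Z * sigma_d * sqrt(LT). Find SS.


Formula: SS = z * sigma_d * sqrt(LT)
sqrt(LT) = sqrt(9) = 3.0
SS = 2.58 * 7.8 * 3.0
SS = 60.4 units

60.4 units


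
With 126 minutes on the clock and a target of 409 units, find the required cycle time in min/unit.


Formula: CT = Available Time / Number of Units
CT = 126 min / 409 units
CT = 0.31 min/unit

0.31 min/unit


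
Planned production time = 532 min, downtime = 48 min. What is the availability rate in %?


Formula: Availability = (Planned Time - Downtime) / Planned Time * 100
Uptime = 532 - 48 = 484 min
Availability = 484 / 532 * 100 = 91.0%

91.0%


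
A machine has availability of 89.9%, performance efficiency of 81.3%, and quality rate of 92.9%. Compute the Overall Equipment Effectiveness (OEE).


Formula: OEE = Availability * Performance * Quality / 10000
A * P = 89.9% * 81.3% / 100 = 73.09%
OEE = 73.09% * 92.9% / 100 = 67.9%

67.9%


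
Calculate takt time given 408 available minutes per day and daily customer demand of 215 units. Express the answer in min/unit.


Formula: Takt Time = Available Production Time / Customer Demand
Takt = 408 min/day / 215 units/day
Takt = 1.9 min/unit

1.9 min/unit


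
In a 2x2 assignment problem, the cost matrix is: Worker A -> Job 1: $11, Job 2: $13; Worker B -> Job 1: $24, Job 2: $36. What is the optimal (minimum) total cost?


Option 1: A->1 + B->2 = $11 + $36 = $47
Option 2: A->2 + B->1 = $13 + $24 = $37
Min cost = min($47, $37) = $37

$37


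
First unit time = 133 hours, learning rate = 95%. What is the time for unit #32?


Formula: T_n = T_1 * (learning_rate)^(log2(n)) where learning_rate = rate/100
Doublings = log2(32) = 5
T_n = 133 * 0.95^5
T_n = 133 * 0.7738 = 102.9 hours

102.9 hours


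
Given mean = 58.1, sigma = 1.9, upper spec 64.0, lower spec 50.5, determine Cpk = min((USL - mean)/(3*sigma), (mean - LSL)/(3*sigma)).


Cpu = (64.0 - 58.1) / (3 * 1.9) = 1.04
Cpl = (58.1 - 50.5) / (3 * 1.9) = 1.33
Cpk = min(1.04, 1.33) = 1.04

1.04


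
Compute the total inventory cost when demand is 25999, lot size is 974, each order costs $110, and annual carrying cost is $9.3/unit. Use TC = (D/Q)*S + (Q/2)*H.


TC = 25999/974 * 110 + 974/2 * 9.3

$7465.33


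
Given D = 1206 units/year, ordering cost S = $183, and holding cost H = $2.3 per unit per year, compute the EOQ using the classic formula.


Formula: EOQ = sqrt(2 * D * S / H)
Numerator: 2 * 1206 * 183 = 441396
2DS/H = 441396 / 2.3 = 191911.3
EOQ = sqrt(191911.3) = 438.1 units

438.1 units


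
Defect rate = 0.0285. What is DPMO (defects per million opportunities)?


DPMO = defect_rate * 1000000 = 0.0285 * 1000000

28500


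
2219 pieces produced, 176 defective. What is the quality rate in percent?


Formula: Quality Rate = Good Pieces / Total Pieces * 100
Good pieces = 2219 - 176 = 2043
QR = 2043 / 2219 * 100 = 92.1%

92.1%


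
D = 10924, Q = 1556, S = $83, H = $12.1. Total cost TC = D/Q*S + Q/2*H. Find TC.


TC = 10924/1556 * 83 + 1556/2 * 12.1

$9996.51


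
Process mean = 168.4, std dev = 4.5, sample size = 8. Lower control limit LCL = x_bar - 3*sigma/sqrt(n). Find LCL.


LCL = 168.4 - 3 * 4.5 / sqrt(8)

163.63


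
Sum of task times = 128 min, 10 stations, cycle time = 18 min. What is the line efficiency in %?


Formula: Efficiency = Sum of Task Times / (N_stations * CT) * 100
Total station capacity = 10 stations * 18 min = 180 min
Efficiency = 128 / 180 * 100 = 71.1%

71.1%


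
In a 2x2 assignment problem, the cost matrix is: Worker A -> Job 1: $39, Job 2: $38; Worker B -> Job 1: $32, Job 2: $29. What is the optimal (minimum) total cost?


Option 1: A->1 + B->2 = $39 + $29 = $68
Option 2: A->2 + B->1 = $38 + $32 = $70
Min cost = min($68, $70) = $68

$68


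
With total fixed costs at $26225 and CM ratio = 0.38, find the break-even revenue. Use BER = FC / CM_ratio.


Formula: BER = Fixed Costs / Contribution Margin Ratio
BER = $26225 / 0.38
BER = $69013.16 (to the nearest cent)

$69013.16


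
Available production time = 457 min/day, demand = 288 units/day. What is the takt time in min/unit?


Formula: Takt Time = Available Production Time / Customer Demand
Takt = 457 min/day / 288 units/day
Takt = 1.59 min/unit

1.59 min/unit


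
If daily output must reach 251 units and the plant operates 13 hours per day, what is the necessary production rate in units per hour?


Formula: Production Rate = Daily Demand / Available Hours
Rate = 251 units/day / 13 hours/day
Rate = 19.3 units/hour

19.3 units/hour


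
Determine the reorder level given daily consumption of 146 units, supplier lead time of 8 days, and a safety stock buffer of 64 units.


Formula: ROP = (Daily Demand * Lead Time) + Safety Stock
Demand during lead time = 146 * 8 = 1168 units
ROP = 1168 + 64 = 1232 units

1232 units


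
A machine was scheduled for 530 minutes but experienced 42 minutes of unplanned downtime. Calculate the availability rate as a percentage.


Formula: Availability = (Planned Time - Downtime) / Planned Time * 100
Uptime = 530 - 42 = 488 min
Availability = 488 / 530 * 100 = 92.1%

92.1%


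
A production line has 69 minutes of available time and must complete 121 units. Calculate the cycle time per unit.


Formula: CT = Available Time / Number of Units
CT = 69 min / 121 units
CT = 0.57 min/unit

0.57 min/unit


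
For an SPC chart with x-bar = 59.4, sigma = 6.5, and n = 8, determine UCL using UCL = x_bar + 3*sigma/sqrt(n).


UCL = 59.4 + 3 * 6.5 / sqrt(8)

66.29


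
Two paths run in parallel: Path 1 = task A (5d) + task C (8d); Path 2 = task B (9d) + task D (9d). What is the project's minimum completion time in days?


Path 1 = 5 + 8 = 13 days
Path 2 = 9 + 9 = 18 days
Duration = max(13, 18) = 18 days

18 days


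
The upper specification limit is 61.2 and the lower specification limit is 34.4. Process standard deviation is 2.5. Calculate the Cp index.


Cp = (61.2 - 34.4) / (6 * 2.5)

1.79


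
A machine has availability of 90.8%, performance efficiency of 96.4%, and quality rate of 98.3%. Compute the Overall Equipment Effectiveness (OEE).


Formula: OEE = Availability * Performance * Quality / 10000
A * P = 90.8% * 96.4% / 100 = 87.53%
OEE = 87.53% * 98.3% / 100 = 86.0%

86.0%


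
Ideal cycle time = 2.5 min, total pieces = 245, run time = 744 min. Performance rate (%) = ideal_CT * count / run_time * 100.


Formula: Performance = (Ideal CT * Total Count) / Run Time * 100
Ideal output time = 2.5 * 245 = 612.5 min
Performance = 612.5 / 744 * 100 = 82.3%

82.3%


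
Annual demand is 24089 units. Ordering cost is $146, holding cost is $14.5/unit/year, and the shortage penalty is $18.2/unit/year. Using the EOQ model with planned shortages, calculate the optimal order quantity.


Formula: EOQ* = sqrt(2DS/H) * sqrt((H+P)/P)
Base EOQ = sqrt(2*24089*146/14.5) = 696.49 units
Correction = sqrt((14.5+18.2)/18.2) = 1.34041
EOQ* = 696.49 * 1.34041 = 933.6 units

933.6 units


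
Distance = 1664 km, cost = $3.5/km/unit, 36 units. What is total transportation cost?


TC = dist * cost * units = 1664 * 3.5 * 36 = $209664.00

$209664.00


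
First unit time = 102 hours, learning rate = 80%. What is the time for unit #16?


Formula: T_n = T_1 * (learning_rate)^(log2(n)) where learning_rate = rate/100
Doublings = log2(16) = 4
T_n = 102 * 0.8^4
T_n = 102 * 0.4096 = 41.8 hours

41.8 hours


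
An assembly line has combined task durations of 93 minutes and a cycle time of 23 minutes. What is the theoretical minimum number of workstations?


Formula: N_min = ceil(Sum of Task Times / Cycle Time)
N_min = ceil(93 min / 23 min) = ceil(4.0435)
N_min = 5 stations

5


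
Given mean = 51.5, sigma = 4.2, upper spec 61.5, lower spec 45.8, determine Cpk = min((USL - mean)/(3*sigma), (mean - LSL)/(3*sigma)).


Cpu = (61.5 - 51.5) / (3 * 4.2) = 0.79
Cpl = (51.5 - 45.8) / (3 * 4.2) = 0.45
Cpk = min(0.79, 0.45) = 0.45

0.45


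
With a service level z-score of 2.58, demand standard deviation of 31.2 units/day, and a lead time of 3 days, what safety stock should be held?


Formula: SS = z * sigma_d * sqrt(LT)
sqrt(LT) = sqrt(3) = 1.7321
SS = 2.58 * 31.2 * 1.7321
SS = 139.4 units

139.4 units


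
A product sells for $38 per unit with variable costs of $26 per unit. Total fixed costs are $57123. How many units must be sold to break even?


Formula: BEQ = Fixed Costs / (Price - Variable Cost)
Contribution margin = $38 - $26 = $12/unit
BEQ = ceil($57123 / $12/unit) = ceil(4760.25) = 4761 units

4761 units


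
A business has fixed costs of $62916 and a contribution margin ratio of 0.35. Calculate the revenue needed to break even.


Formula: BER = Fixed Costs / Contribution Margin Ratio
BER = $62916 / 0.35
BER = $179760.00 (to the nearest cent)

$179760.00


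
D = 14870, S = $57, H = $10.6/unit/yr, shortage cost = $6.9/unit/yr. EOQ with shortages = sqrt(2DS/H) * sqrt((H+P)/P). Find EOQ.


Formula: EOQ* = sqrt(2DS/H) * sqrt((H+P)/P)
Base EOQ = sqrt(2*14870*57/10.6) = 399.9 units
Correction = sqrt((10.6+6.9)/6.9) = 1.59256
EOQ* = 399.9 * 1.59256 = 636.9 units

636.9 units


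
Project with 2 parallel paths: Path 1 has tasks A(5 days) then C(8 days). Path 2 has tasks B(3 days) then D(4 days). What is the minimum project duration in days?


Path 1 = 5 + 8 = 13 days
Path 2 = 3 + 4 = 7 days
Duration = max(13, 7) = 13 days

13 days


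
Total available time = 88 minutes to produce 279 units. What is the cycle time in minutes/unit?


Formula: CT = Available Time / Number of Units
CT = 88 min / 279 units
CT = 0.32 min/unit

0.32 min/unit


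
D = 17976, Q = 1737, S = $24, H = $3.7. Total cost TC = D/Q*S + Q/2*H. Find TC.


TC = 17976/1737 * 24 + 1737/2 * 3.7

$3461.82


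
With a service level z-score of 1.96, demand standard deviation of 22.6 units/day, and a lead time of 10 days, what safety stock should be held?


Formula: SS = z * sigma_d * sqrt(LT)
sqrt(LT) = sqrt(10) = 3.1623
SS = 1.96 * 22.6 * 3.1623
SS = 140.1 units

140.1 units


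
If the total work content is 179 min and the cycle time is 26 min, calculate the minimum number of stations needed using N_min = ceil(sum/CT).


Formula: N_min = ceil(Sum of Task Times / Cycle Time)
N_min = ceil(179 min / 26 min) = ceil(6.8846)
N_min = 7 stations

7


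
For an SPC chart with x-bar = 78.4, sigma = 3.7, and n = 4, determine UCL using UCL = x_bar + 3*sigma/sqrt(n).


UCL = 78.4 + 3 * 3.7 / sqrt(4)

83.95


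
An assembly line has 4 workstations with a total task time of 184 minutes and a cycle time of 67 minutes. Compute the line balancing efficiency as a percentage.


Formula: Efficiency = Sum of Task Times / (N_stations * CT) * 100
Total station capacity = 4 stations * 67 min = 268 min
Efficiency = 184 / 268 * 100 = 68.7%

68.7%


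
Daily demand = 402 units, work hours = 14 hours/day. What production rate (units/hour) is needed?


Formula: Production Rate = Daily Demand / Available Hours
Rate = 402 units/day / 14 hours/day
Rate = 28.7 units/hour

28.7 units/hour


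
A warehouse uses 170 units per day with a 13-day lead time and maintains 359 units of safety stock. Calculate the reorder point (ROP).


Formula: ROP = (Daily Demand * Lead Time) + Safety Stock
Demand during lead time = 170 * 13 = 2210 units
ROP = 2210 + 359 = 2569 units

2569 units


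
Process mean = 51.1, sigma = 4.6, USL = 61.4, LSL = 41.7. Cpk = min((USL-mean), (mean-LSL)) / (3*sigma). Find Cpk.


Cpu = (61.4 - 51.1) / (3 * 4.6) = 0.75
Cpl = (51.1 - 41.7) / (3 * 4.6) = 0.68
Cpk = min(0.75, 0.68) = 0.68

0.68


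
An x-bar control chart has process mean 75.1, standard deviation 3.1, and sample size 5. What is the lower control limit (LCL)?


LCL = 75.1 - 3 * 3.1 / sqrt(5)

70.94


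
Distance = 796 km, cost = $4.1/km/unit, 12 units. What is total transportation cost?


TC = dist * cost * units = 796 * 4.1 * 12 = $39163.20

$39163.20


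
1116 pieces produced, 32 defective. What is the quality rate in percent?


Formula: Quality Rate = Good Pieces / Total Pieces * 100
Good pieces = 1116 - 32 = 1084
QR = 1084 / 1116 * 100 = 97.1%

97.1%


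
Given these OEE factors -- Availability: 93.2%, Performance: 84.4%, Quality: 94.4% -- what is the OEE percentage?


Formula: OEE = Availability * Performance * Quality / 10000
A * P = 93.2% * 84.4% / 100 = 78.66%
OEE = 78.66% * 94.4% / 100 = 74.3%

74.3%


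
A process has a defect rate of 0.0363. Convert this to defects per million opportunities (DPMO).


DPMO = defect_rate * 1000000 = 0.0363 * 1000000

36300


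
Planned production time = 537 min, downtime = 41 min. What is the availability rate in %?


Formula: Availability = (Planned Time - Downtime) / Planned Time * 100
Uptime = 537 - 41 = 496 min
Availability = 496 / 537 * 100 = 92.4%

92.4%


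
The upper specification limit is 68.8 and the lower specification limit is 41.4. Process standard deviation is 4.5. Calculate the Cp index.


Cp = (68.8 - 41.4) / (6 * 4.5)

1.01


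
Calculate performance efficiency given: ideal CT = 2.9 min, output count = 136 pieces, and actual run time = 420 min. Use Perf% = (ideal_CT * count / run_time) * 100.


Formula: Performance = (Ideal CT * Total Count) / Run Time * 100
Ideal output time = 2.9 * 136 = 394.4 min
Performance = 394.4 / 420 * 100 = 93.9%

93.9%


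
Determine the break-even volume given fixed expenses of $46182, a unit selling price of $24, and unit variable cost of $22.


Formula: BEQ = Fixed Costs / (Price - Variable Cost)
Contribution margin = $24 - $22 = $2/unit
BEQ = ceil($46182 / $2/unit) = ceil(23091.0) = 23091 units

23091 units


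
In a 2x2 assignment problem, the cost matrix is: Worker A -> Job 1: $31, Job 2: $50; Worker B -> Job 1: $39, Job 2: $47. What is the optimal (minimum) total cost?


Option 1: A->1 + B->2 = $31 + $47 = $78
Option 2: A->2 + B->1 = $50 + $39 = $89
Min cost = min($78, $89) = $78

$78


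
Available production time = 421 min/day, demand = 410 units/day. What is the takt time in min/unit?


Formula: Takt Time = Available Production Time / Customer Demand
Takt = 421 min/day / 410 units/day
Takt = 1.03 min/unit

1.03 min/unit


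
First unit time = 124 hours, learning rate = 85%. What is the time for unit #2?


Formula: T_n = T_1 * (learning_rate)^(log2(n)) where learning_rate = rate/100
Doublings = log2(2) = 1
T_n = 124 * 0.85^1
T_n = 124 * 0.85 = 105.4 hours

105.4 hours


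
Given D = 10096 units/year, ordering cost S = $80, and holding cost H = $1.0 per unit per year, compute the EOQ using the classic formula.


Formula: EOQ = sqrt(2 * D * S / H)
Numerator: 2 * 10096 * 80 = 1615360
2DS/H = 1615360 / 1.0 = 1615360.0
EOQ = sqrt(1615360.0) = 1271.0 units

1271.0 units


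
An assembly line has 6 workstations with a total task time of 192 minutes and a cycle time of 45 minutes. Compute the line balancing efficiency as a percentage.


Formula: Efficiency = Sum of Task Times / (N_stations * CT) * 100
Total station capacity = 6 stations * 45 min = 270 min
Efficiency = 192 / 270 * 100 = 71.1%

71.1%


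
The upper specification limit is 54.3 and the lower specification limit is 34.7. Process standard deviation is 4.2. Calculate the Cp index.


Cp = (54.3 - 34.7) / (6 * 4.2)

0.78


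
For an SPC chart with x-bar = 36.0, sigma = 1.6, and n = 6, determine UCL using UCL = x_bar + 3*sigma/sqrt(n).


UCL = 36.0 + 3 * 1.6 / sqrt(6)

37.96


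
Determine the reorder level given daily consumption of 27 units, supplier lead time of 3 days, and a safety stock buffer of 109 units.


Formula: ROP = (Daily Demand * Lead Time) + Safety Stock
Demand during lead time = 27 * 3 = 81 units
ROP = 81 + 109 = 190 units

190 units


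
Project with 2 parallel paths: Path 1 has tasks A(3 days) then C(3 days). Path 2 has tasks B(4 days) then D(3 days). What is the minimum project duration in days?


Path 1 = 3 + 3 = 6 days
Path 2 = 4 + 3 = 7 days
Duration = max(6, 7) = 7 days

7 days


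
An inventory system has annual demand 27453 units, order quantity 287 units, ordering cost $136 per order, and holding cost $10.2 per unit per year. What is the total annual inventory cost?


TC = 27453/287 * 136 + 287/2 * 10.2

$14472.79


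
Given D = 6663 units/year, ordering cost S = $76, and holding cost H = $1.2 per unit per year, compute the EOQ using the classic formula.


Formula: EOQ = sqrt(2 * D * S / H)
Numerator: 2 * 6663 * 76 = 1012776
2DS/H = 1012776 / 1.2 = 843980.0
EOQ = sqrt(843980.0) = 918.7 units

918.7 units


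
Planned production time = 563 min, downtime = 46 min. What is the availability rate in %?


Formula: Availability = (Planned Time - Downtime) / Planned Time * 100
Uptime = 563 - 46 = 517 min
Availability = 517 / 563 * 100 = 91.8%

91.8%


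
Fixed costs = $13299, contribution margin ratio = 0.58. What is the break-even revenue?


Formula: BER = Fixed Costs / Contribution Margin Ratio
BER = $13299 / 0.58
BER = $22929.31 (to the nearest cent)

$22929.31


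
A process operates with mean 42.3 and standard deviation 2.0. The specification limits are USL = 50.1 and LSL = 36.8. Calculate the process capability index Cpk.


Cpu = (50.1 - 42.3) / (3 * 2.0) = 1.3
Cpl = (42.3 - 36.8) / (3 * 2.0) = 0.92
Cpk = min(1.3, 0.92) = 0.92

0.92


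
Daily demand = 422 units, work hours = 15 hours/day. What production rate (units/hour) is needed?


Formula: Production Rate = Daily Demand / Available Hours
Rate = 422 units/day / 15 hours/day
Rate = 28.1 units/hour

28.1 units/hour


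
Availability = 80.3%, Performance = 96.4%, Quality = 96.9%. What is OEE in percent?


Formula: OEE = Availability * Performance * Quality / 10000
A * P = 80.3% * 96.4% / 100 = 77.41%
OEE = 77.41% * 96.9% / 100 = 75.0%

75.0%


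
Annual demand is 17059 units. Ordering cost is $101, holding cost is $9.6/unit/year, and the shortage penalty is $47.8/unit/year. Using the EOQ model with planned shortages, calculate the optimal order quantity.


Formula: EOQ* = sqrt(2DS/H) * sqrt((H+P)/P)
Base EOQ = sqrt(2*17059*101/9.6) = 599.12 units
Correction = sqrt((9.6+47.8)/47.8) = 1.09583
EOQ* = 599.12 * 1.09583 = 656.5 units

656.5 units


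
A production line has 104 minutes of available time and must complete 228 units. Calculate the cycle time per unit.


Formula: CT = Available Time / Number of Units
CT = 104 min / 228 units
CT = 0.46 min/unit

0.46 min/unit


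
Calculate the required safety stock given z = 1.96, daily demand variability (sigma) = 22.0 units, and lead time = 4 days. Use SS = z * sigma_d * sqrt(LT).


Formula: SS = z * sigma_d * sqrt(LT)
sqrt(LT) = sqrt(4) = 2.0
SS = 1.96 * 22.0 * 2.0
SS = 86.2 units

86.2 units


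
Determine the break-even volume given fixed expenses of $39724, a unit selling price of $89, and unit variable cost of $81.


Formula: BEQ = Fixed Costs / (Price - Variable Cost)
Contribution margin = $89 - $81 = $8/unit
BEQ = ceil($39724 / $8/unit) = ceil(4965.5) = 4966 units

4966 units


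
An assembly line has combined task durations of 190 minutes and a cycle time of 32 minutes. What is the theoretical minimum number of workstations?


Formula: N_min = ceil(Sum of Task Times / Cycle Time)
N_min = ceil(190 min / 32 min) = ceil(5.9375)
N_min = 6 stations

6


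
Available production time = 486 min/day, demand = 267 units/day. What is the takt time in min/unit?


Formula: Takt Time = Available Production Time / Customer Demand
Takt = 486 min/day / 267 units/day
Takt = 1.82 min/unit

1.82 min/unit


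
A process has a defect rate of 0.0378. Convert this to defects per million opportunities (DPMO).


DPMO = defect_rate * 1000000 = 0.0378 * 1000000

37800


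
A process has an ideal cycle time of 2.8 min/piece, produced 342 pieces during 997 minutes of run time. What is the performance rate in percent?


Formula: Performance = (Ideal CT * Total Count) / Run Time * 100
Ideal output time = 2.8 * 342 = 957.6 min
Performance = 957.6 / 997 * 100 = 96.0%

96.0%


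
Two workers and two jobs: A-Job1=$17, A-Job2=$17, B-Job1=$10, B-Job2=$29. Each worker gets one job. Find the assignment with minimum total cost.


Option 1: A->1 + B->2 = $17 + $29 = $46
Option 2: A->2 + B->1 = $17 + $10 = $27
Min cost = min($46, $27) = $27

$27


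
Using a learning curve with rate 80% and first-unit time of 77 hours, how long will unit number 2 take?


Formula: T_n = T_1 * (learning_rate)^(log2(n)) where learning_rate = rate/100
Doublings = log2(2) = 1
T_n = 77 * 0.8^1
T_n = 77 * 0.8 = 61.6 hours

61.6 hours


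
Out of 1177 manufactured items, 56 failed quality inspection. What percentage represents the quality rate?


Formula: Quality Rate = Good Pieces / Total Pieces * 100
Good pieces = 1177 - 56 = 1121
QR = 1121 / 1177 * 100 = 95.2%

95.2%


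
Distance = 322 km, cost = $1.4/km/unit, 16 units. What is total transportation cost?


TC = dist * cost * units = 322 * 1.4 * 16 = $7212.80

$7212.80


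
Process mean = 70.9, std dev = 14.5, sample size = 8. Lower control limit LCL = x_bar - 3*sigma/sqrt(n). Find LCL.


LCL = 70.9 - 3 * 14.5 / sqrt(8)

55.52


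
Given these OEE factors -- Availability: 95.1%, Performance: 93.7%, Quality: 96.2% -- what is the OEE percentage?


Formula: OEE = Availability * Performance * Quality / 10000
A * P = 95.1% * 93.7% / 100 = 89.11%
OEE = 89.11% * 96.2% / 100 = 85.7%

85.7%


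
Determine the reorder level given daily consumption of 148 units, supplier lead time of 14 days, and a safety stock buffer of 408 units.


Formula: ROP = (Daily Demand * Lead Time) + Safety Stock
Demand during lead time = 148 * 14 = 2072 units
ROP = 2072 + 408 = 2480 units

2480 units


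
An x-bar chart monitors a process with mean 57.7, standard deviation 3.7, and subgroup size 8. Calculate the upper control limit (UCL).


UCL = 57.7 + 3 * 3.7 / sqrt(8)

61.62


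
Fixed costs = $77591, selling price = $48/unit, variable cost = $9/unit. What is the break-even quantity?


Formula: BEQ = Fixed Costs / (Price - Variable Cost)
Contribution margin = $48 - $9 = $39/unit
BEQ = ceil($77591 / $39/unit) = ceil(1989.51) = 1990 units

1990 units


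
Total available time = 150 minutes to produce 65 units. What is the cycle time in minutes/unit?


Formula: CT = Available Time / Number of Units
CT = 150 min / 65 units
CT = 2.31 min/unit

2.31 min/unit


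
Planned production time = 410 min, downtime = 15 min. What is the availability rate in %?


Formula: Availability = (Planned Time - Downtime) / Planned Time * 100
Uptime = 410 - 15 = 395 min
Availability = 395 / 410 * 100 = 96.3%

96.3%


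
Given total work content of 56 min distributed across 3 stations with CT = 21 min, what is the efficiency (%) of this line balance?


Formula: Efficiency = Sum of Task Times / (N_stations * CT) * 100
Total station capacity = 3 stations * 21 min = 63 min
Efficiency = 56 / 63 * 100 = 88.9%

88.9%


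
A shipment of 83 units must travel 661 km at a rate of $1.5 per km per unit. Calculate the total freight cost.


TC = dist * cost * units = 661 * 1.5 * 83 = $82294.50

$82294.50


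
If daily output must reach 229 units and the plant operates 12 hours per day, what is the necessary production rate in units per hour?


Formula: Production Rate = Daily Demand / Available Hours
Rate = 229 units/day / 12 hours/day
Rate = 19.1 units/hour

19.1 units/hour


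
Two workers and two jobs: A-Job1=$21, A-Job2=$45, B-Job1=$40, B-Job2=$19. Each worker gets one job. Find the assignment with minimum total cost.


Option 1: A->1 + B->2 = $21 + $19 = $40
Option 2: A->2 + B->1 = $45 + $40 = $85
Min cost = min($40, $85) = $40

$40


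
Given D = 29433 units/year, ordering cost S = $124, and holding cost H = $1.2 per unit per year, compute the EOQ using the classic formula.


Formula: EOQ = sqrt(2 * D * S / H)
Numerator: 2 * 29433 * 124 = 7299384
2DS/H = 7299384 / 1.2 = 6082820.0
EOQ = sqrt(6082820.0) = 2466.3 units

2466.3 units


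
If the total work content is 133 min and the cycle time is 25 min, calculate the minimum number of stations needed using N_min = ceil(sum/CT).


Formula: N_min = ceil(Sum of Task Times / Cycle Time)
N_min = ceil(133 min / 25 min) = ceil(5.32)
N_min = 6 stations

6


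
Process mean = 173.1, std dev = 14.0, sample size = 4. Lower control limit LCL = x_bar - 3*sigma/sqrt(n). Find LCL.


LCL = 173.1 - 3 * 14.0 / sqrt(4)

152.1


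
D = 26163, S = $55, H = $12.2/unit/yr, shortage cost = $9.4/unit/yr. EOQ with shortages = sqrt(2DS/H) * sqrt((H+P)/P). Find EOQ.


Formula: EOQ* = sqrt(2DS/H) * sqrt((H+P)/P)
Base EOQ = sqrt(2*26163*55/12.2) = 485.69 units
Correction = sqrt((12.2+9.4)/9.4) = 1.51587
EOQ* = 485.69 * 1.51587 = 736.2 units

736.2 units


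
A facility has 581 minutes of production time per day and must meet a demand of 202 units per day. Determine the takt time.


Formula: Takt Time = Available Production Time / Customer Demand
Takt = 581 min/day / 202 units/day
Takt = 2.88 min/unit

2.88 min/unit


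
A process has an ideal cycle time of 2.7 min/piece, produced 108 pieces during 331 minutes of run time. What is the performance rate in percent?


Formula: Performance = (Ideal CT * Total Count) / Run Time * 100
Ideal output time = 2.7 * 108 = 291.6 min
Performance = 291.6 / 331 * 100 = 88.1%

88.1%


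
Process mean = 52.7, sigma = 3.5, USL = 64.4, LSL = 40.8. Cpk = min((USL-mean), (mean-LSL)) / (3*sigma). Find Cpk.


Cpu = (64.4 - 52.7) / (3 * 3.5) = 1.11
Cpl = (52.7 - 40.8) / (3 * 3.5) = 1.13
Cpk = min(1.11, 1.13) = 1.11

1.11


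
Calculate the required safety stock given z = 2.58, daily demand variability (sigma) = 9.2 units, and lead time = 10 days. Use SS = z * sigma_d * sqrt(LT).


Formula: SS = z * sigma_d * sqrt(LT)
sqrt(LT) = sqrt(10) = 3.1623
SS = 2.58 * 9.2 * 3.1623
SS = 75.1 units

75.1 units


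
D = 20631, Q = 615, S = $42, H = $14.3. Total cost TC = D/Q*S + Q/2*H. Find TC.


TC = 20631/615 * 42 + 615/2 * 14.3

$5806.20


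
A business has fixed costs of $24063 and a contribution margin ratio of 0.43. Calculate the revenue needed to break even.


Formula: BER = Fixed Costs / Contribution Margin Ratio
BER = $24063 / 0.43
BER = $55960.47 (to the nearest cent)

$55960.47


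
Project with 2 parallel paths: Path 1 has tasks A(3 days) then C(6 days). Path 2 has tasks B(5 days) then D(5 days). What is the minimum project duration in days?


Path 1 = 3 + 6 = 9 days
Path 2 = 5 + 5 = 10 days
Duration = max(9, 10) = 10 days

10 days


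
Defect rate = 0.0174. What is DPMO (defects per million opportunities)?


DPMO = defect_rate * 1000000 = 0.0174 * 1000000

17400


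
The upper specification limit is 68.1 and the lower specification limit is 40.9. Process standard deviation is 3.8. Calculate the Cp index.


Cp = (68.1 - 40.9) / (6 * 3.8)

1.19


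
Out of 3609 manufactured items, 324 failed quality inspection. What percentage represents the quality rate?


Formula: Quality Rate = Good Pieces / Total Pieces * 100
Good pieces = 3609 - 324 = 3285
QR = 3285 / 3609 * 100 = 91.0%

91.0%


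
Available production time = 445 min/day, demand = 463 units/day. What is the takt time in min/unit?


Formula: Takt Time = Available Production Time / Customer Demand
Takt = 445 min/day / 463 units/day
Takt = 0.96 min/unit

0.96 min/unit


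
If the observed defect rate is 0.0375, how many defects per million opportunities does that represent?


DPMO = defect_rate * 1000000 = 0.0375 * 1000000

37500


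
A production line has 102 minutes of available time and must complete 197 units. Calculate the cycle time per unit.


Formula: CT = Available Time / Number of Units
CT = 102 min / 197 units
CT = 0.52 min/unit

0.52 min/unit


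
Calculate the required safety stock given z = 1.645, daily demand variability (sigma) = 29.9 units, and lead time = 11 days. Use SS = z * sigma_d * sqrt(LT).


Formula: SS = z * sigma_d * sqrt(LT)
sqrt(LT) = sqrt(11) = 3.3166
SS = 1.645 * 29.9 * 3.3166
SS = 163.1 units

163.1 units


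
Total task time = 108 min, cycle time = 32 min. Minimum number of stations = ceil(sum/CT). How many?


Formula: N_min = ceil(Sum of Task Times / Cycle Time)
N_min = ceil(108 min / 32 min) = ceil(3.375)
N_min = 4 stations

4


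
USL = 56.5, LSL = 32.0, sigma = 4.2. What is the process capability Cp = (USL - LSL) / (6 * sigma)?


Cp = (56.5 - 32.0) / (6 * 4.2)

0.97


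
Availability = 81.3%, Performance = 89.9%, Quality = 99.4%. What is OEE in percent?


Formula: OEE = Availability * Performance * Quality / 10000
A * P = 81.3% * 89.9% / 100 = 73.09%
OEE = 73.09% * 99.4% / 100 = 72.7%

72.7%


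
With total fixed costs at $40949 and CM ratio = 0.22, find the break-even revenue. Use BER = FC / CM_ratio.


Formula: BER = Fixed Costs / Contribution Margin Ratio
BER = $40949 / 0.22
BER = $186131.82 (to the nearest cent)

$186131.82


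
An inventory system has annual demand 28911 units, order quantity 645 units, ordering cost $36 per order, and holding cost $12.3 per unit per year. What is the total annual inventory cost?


TC = 28911/645 * 36 + 645/2 * 12.3

$5580.39


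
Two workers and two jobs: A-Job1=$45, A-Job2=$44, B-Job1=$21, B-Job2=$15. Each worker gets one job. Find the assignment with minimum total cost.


Option 1: A->1 + B->2 = $45 + $15 = $60
Option 2: A->2 + B->1 = $44 + $21 = $65
Min cost = min($60, $65) = $60

$60
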